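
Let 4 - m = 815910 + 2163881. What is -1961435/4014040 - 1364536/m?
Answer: -73471285781/2392196841896 ≈ -0.030713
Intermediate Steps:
m = -2979787 (m = 4 - (815910 + 2163881) = 4 - 1*2979791 = 4 - 2979791 = -2979787)
-1961435/4014040 - 1364536/m = -1961435/4014040 - 1364536/(-2979787) = -1961435*1/4014040 - 1364536*(-1/2979787) = -392287/802808 + 1364536/2979787 = -73471285781/2392196841896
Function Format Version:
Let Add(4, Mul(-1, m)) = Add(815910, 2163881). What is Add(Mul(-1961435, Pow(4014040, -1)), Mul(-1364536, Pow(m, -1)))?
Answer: Rational(-73471285781, 2392196841896) ≈ -0.030713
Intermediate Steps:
m = -2979787 (m = Add(4, Mul(-1, Add(815910, 2163881))) = Add(4, Mul(-1, 2979791)) = Add(4, -2979791) = -2979787)
Add(Mul(-1961435, Pow(4014040, -1)), Mul(-1364536, Pow(m, -1))) = Add(Mul(-1961435, Pow(4014040, -1)), Mul(-1364536, Pow(-2979787, -1))) = Add(Mul(-1961435, Rational(1, 4014040)), Mul(-1364536, Rational(-1, 2979787))) = Add(Rational(-392287, 802808), Rational(1364536, 2979787)) = Rational(-73471285781, 2392196841896)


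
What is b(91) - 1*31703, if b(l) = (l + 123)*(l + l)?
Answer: 7245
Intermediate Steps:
b(l) = 2*l*(123 + l) (b(l) = (123 + l)*(2*l) = 2*l*(123 + l))
b(91) - 1*31703 = 2*91*(123 + 91) - 1*31703 = 2*91*214 - 31703 = 38948 - 31703 = 7245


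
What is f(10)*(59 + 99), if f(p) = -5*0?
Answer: 0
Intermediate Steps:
f(p) = 0
f(10)*(59 + 99) = 0*(59 + 99) = 0*158 = 0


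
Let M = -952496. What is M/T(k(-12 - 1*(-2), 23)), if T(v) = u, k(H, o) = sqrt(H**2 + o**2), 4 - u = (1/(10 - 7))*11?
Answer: -2857488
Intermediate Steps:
u = 1/3 (u = 4 - 1/(10 - 7)*11 = 4 - 1/3*11 = 4 - (1/3)*1*11 = 4 - 11/3 = 1/3 ≈ 0.33333)
T(v) = 1/3
M/T(k(-12 - 1*(-2), 23)) = -952496/1/3 = -952496*3 = -2857488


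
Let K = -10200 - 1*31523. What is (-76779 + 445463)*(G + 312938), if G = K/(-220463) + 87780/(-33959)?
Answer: 863773496936064387492/7486703017 ≈ 1.1537e+11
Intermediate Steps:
K = -41723 (K = -10200 - 31523 = -41723)
G = -17935370783/7486703017 (G = -41723/(-220463) + 87780/(-33959) = -41723*(-1/220463) + 87780*(-1/33959) = 41723/220463 - 87780/33959 = -17935370783/7486703017 ≈ -2.3956)
(-76779 + 445463)*(G + 312938) = (-76779 + 445463)*(-17935370783/7486703017 + 312938) = 368684*(2342855933363163/7486703017) = 863773496936064387492/7486703017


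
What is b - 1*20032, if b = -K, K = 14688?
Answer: -34720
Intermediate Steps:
b = -14688 (b = -1*14688 = -14688)
b - 1*20032 = -14688 - 1*20032 = -14688 - 20032 = -34720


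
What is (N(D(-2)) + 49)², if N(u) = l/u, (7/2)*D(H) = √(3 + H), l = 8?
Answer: 5929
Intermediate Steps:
D(H) = 2*√(3 + H)/7
N(u) = 8/u
(N(D(-2)) + 49)² = (8/((2*√(3 - 2)/7)) + 49)² = (8/((2*√1/7)) + 49)² = (8/(((2/7)*1)) + 49)² = (8/(2/7) + 49)² = (8*(7/2) + 49)² = (28 + 49)² = 77² = 5929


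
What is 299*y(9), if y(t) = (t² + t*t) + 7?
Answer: 50531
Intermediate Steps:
y(t) = 7 + 2*t² (y(t) = (t² + t²) + 7 = 2*t² + 7 = 7 + 2*t²)
299*y(9) = 299*(7 + 2*9²) = 299*(7 + 2*81) = 299*(7 + 162) = 299*169 = 50531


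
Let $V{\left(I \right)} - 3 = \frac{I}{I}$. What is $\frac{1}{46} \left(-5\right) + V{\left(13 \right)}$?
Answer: $\frac{179}{46} \approx 3.8913$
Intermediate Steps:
$V{\left(I \right)} = 4$ ($V{\left(I \right)} = 3 + \frac{I}{I} = 3 + 1 = 4$)
$\frac{1}{46} \left(-5\right) + V{\left(13 \right)} = \frac{1}{46} \left(-5\right) + 4 = - \frac{5}{46} + 4 = \frac{179}{46}$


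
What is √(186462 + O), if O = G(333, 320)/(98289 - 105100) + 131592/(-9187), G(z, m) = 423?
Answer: √14898067707721644753/8938951 ≈ 431.80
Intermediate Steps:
O = -900159213/62572657 (O = 423/(98289 - 105100) + 131592/(-9187) = 423/(-6811) + 131592*(-1/9187) = 423*(-1/6811) - 131592/9187 = -423/6811 - 131592/9187 = -900159213/62572657 ≈ -14.386)
√(186462 + O) = √(186462 - 900159213/62572657) = √(11666522610321/62572657) = √14898067707721644753/8938951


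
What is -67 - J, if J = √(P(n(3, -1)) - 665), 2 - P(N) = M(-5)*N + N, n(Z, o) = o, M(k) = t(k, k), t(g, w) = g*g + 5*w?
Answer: -67 - I*√662 ≈ -67.0 - 25.729*I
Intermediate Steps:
t(g, w) = g² + 5*w
M(k) = k² + 5*k
P(N) = 2 - N (P(N) = 2 - ((-5*(5 - 5))*N + N) = 2 - ((-5*0)*N + N) = 2 - (0*N + N) = 2 - (0 + N) = 2 - N)
J = I*√662 (J = √((2 - 1*(-1)) - 665) = √((2 + 1) - 665) = √(3 - 665) = √(-662) = I*√662 ≈ 25.729*I)
-67 - J = -67 - I*√662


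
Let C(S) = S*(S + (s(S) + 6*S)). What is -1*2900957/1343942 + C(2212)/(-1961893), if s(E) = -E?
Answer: -45146364903089/2636670402206 ≈ -17.122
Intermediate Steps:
C(S) = 6*S**2 (C(S) = S*(S + (-S + 6*S)) = S*(S + 5*S) = S*(6*S) = 6*S**2)
-1*2900957/1343942 + C(2212)/(-1961893) = -1*2900957/1343942 + (6*2212**2)/(-1961893) = -2900957*1/1343942 + (6*4892944)*(-1/1961893) = -2900957/1343942 + 29357664*(-1/1961893) = -2900957/1343942 - 29357664/1961893 = -45146364903089/2636670402206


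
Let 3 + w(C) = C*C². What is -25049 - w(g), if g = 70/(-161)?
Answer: -304733682/12167 ≈ -25046.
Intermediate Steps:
g = -10/23 (g = 70*(-1/161) = -10/23 ≈ -0.43478)
w(C) = -3 + C³ (w(C) = -3 + C*C² = -3 + C³)
-25049 - w(g) = -25049 - (-3 + (-10/23)³) = -25049 - (-3 - 1000/12167) = -25049 - 1*(-37501/12167) = -25049 + 37501/12167 = -304733682/12167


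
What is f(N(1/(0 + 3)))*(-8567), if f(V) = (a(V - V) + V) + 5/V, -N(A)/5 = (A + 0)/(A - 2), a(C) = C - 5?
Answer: -8567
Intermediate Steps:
a(C) = -5 + C
N(A) = -5*A/(-2 + A) (N(A) = -5*(A + 0)/(A - 2) = -5*A/(-2 + A))
f(V) = -5 + V + 5/V (f(V) = ((-5 + (V - V)) + V) + 5/V = ((-5 + 0) + V) + 5/V = (-5 + V) + 5/V = -5 + V + 5/V)
f(N(1/(0 + 3)))*(-8567) = (-5 - 5/((0 + 3)*(-2 + 1/(0 + 3))) + 5/((-5/((0 + 3)*(-2 + 1/(0 + 3))))))*(-8567) = (-5 - 5/(3*(-2 + 1/3)) + 5/((-5/(3*(-2 + 1/3)))))*(-8567) = (-5 - 5*⅓/(-2 + ⅓) + 5/((-5*⅓/(-2 + ⅓))))*(-8567) = (-5 - 5*⅓/(-5/3) + 5/((-5*⅓/(-5/3))))*(-8567) = (-5 - 5*⅓*(-⅗) + 5/((-5*⅓*(-⅗))))*(-8567) = (-5 + 1 + 5/1)*(-8567) = (-5 + 1 + 5*1)*(-8567) = (-5 + 1 + 5)*(-8567) = 1*(-8567) = -8567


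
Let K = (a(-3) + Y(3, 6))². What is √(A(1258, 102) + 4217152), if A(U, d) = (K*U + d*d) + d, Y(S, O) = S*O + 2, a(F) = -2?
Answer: 5*√185410 ≈ 2153.0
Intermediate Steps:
Y(S, O) = 2 + O*S (Y(S, O) = O*S + 2 = 2 + O*S)
K = 324 (K = (-2 + (2 + 6*3))² = (-2 + (2 + 18))² = (-2 + 20)² = 18² = 324)
A(U, d) = d + d² + 324*U (A(U, d) = (324*U + d*d) + d = (324*U + d²) + d = (d² + 324*U) + d = d + d² + 324*U)
√(A(1258, 102) + 4217152) = √((102 + 102² + 324*1258) + 4217152) = √((102 + 10404 + 407592) + 4217152) = √(418098 + 4217152) = √4635250 = 5*√185410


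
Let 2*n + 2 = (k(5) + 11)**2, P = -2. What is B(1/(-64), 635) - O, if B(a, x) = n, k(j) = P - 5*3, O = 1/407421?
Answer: 6926156/407421 ≈ 17.000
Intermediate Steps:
O = 1/407421 ≈ 2.4545e-6
k(j) = -17 (k(j) = -2 - 5*3 = -2 - 15 = -17)
n = 17 (n = -1 + (-17 + 11)**2/2 = -1 + (1/2)*(-6)**2 = -1 + (1/2)*36 = -1 + 18 = 17)
B(a, x) = 17
B(1/(-64), 635) - O = 17 - 1*1/407421 = 17 - 1/407421 = 6926156/407421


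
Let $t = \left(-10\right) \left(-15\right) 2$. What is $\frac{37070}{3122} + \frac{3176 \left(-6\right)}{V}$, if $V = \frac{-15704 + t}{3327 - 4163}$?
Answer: $- \frac{6145622659}{6011411} \approx -1022.3$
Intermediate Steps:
$t = 300$ ($t = 150 \cdot 2 = 300$)
$V = \frac{3851}{209}$ ($V = \frac{-15704 + 300}{3327 - 4163} = - \frac{15404}{-836} = \left(-15404\right) \left(- \frac{1}{836}\right) = \frac{3851}{209} \approx 18.426$)
$\frac{37070}{3122} + \frac{3176 \left(-6\right)}{V} = \frac{37070}{3122} + \frac{3176 \left(-6\right)}{\frac{3851}{209}} = 37070 \cdot \frac{1}{3122} - \frac{3982704}{3851} = \frac{18535}{1561} - \frac{3982704}{3851} = - \frac{6145622659}{6011411}$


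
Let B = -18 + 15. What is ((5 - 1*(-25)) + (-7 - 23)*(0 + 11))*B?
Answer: 900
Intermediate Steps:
B = -3
((5 - 1*(-25)) + (-7 - 23)*(0 + 11))*B = ((5 - 1*(-25)) + (-7 - 23)*(0 + 11))*(-3) = ((5 + 25) - 30*11)*(-3) = (30 - 330)*(-3) = -300*(-3) = 900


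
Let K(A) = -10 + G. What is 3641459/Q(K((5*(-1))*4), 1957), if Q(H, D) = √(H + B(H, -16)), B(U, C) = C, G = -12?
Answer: -3641459*I*√38/38 ≈ -5.9072e+5*I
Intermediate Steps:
K(A) = -22 (K(A) = -10 - 12 = -22)
Q(H, D) = √(-16 + H) (Q(H, D) = √(H - 16) = √(-16 + H))
3641459/Q(K((5*(-1))*4), 1957) = 3641459/(√(-16 - 22)) = 3641459/(√(-38)) = 3641459/((I*√38)) = 3641459*(-I*√38/38) = -3641459*I*√38/38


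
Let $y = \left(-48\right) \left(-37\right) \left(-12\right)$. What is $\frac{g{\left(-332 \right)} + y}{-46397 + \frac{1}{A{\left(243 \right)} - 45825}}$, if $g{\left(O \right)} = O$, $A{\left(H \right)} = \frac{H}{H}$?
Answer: $\frac{991814656}{2126096129} \approx 0.4665$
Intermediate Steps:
$A{\left(H \right)} = 1$
$y = -21312$ ($y = 1776 \left(-12\right) = -21312$)
$\frac{g{\left(-332 \right)} + y}{-46397 + \frac{1}{A{\left(243 \right)} - 45825}} = \frac{-332 - 21312}{-46397 + \frac{1}{1 - 45825}} = - \frac{21644}{-46397 + \frac{1}{-45824}} = - \frac{21644}{-46397 - \frac{1}{45824}} = - \frac{21644}{- \frac{2126096129}{45824}} = \left(-21644\right) \left(- \frac{45824}{2126096129}\right) = \frac{991814656}{2126096129}$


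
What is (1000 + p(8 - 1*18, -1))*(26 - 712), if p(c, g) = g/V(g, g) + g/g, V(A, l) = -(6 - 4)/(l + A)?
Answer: -686000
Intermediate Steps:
V(A, l) = -2/(A + l)
p(c, g) = 1 - g**2 (p(c, g) = g/((-2/(g + g))) + g/g = g/((-2*1/(2*g))) + 1 = g/((-1/g)) + 1 = g*(-g) + 1 = -g**2 + 1 = 1 - g**2)
(1000 + p(8 - 1*18, -1))*(26 - 712) = (1000 + (1 - 1*(-1)**2))*(26 - 712) = (1000 + (1 - 1*1))*(-686) = (1000 + (1 - 1))*(-686) = (1000 + 0)*(-686) = 1000*(-686) = -686000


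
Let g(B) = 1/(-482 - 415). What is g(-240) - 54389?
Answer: -48786934/897 ≈ -54389.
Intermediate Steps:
g(B) = -1/897 (g(B) = 1/(-897) = -1/897)
g(-240) - 54389 = -1/897 - 54389 = -48786934/897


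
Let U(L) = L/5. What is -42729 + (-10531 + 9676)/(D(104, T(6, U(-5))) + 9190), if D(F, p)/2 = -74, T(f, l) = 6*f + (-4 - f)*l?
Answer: -128785491/3014 ≈ -42729.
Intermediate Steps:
U(L) = L/5 (U(L) = L*(1/5) = L/5)
T(f, l) = 6*f + l*(-4 - f)
D(F, p) = -148 (D(F, p) = 2*(-74) = -148)
-42729 + (-10531 + 9676)/(D(104, T(6, U(-5))) + 9190) = -42729 + (-10531 + 9676)/(-148 + 9190) = -42729 - 855/9042 = -42729 - 855*1/9042 = -42729 - 285/3014 = -128785491/3014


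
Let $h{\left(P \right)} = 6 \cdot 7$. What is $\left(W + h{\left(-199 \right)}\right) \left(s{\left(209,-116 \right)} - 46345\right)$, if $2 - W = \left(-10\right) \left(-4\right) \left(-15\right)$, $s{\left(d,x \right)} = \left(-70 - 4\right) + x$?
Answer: $-29968540$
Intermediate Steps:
$h{\left(P \right)} = 42$
$s{\left(d,x \right)} = -74 + x$
$W = 602$ ($W = 2 - \left(-10\right) \left(-4\right) \left(-15\right) = 2 - 40 \left(-15\right) = 2 - -600 = 2 + 600 = 602$)
$\left(W + h{\left(-199 \right)}\right) \left(s{\left(209,-116 \right)} - 46345\right) = \left(602 + 42\right) \left(\left(-74 - 116\right) - 46345\right) = 644 \left(-190 - 46345\right) = 644 \left(-46535\right) = -29968540$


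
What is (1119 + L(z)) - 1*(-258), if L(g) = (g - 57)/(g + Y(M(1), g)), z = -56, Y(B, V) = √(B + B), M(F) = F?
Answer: 2160923/1567 + 113*√2/3134 ≈ 1379.1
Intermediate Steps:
Y(B, V) = √2*√B (Y(B, V) = √(2*B) = √2*√B)
L(g) = (-57 + g)/(g + √2) (L(g) = (g - 57)/(g + √2*√1) = (-57 + g)/(g + √2*1) = (-57 + g)/(g + √2))
(1119 + L(z)) - 1*(-258) = (1119 + (-57 - 56)/(-56 + √2)) - 1*(-258) = (1119 - 113/(-56 + √2)) + 258 = 1377 - 113/(-56 + √2)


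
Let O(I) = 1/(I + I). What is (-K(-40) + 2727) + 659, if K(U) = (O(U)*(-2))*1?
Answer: 135439/40 ≈ 3386.0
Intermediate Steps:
O(I) = 1/(2*I)
K(U) = -1/U (K(U) = ((1/(2*U))*(-2))*1 = -1/U*1 = -1/U)
(-K(-40) + 2727) + 659 = (-(-1)/(-40) + 2727) + 659 = (-(-1)*(-1)/40 + 2727) + 659 = (-1*1/40 + 2727) + 659 = (-1/40 + 2727) + 659 = 109079/40 + 659 = 135439/40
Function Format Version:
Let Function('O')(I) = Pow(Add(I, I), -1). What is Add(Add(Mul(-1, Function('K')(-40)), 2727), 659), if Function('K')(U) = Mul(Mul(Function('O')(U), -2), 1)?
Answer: Rational(135439, 40) ≈ 3386.0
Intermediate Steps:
Function('O')(I) = Mul(Rational(1, 2), Pow(I, -1)) (Function('O')(I) = Pow(Mul(2, I), -1) = Mul(Rational(1, 2), Pow(I, -1)))
Function('K')(U) = Mul(-1, Pow(U, -1)) (Function('K')(U) = Mul(Mul(Mul(Rational(1, 2), Pow(U, -1)), -2), 1) = Mul(Mul(-1, Pow(U, -1)), 1) = Mul(-1, Pow(U, -1)))
Add(Add(Mul(-1, Function('K')(-40)), 2727), 659) = Add(Add(Mul(-1, Mul(-1, Pow(-40, -1))), 2727), 659) = Add(Add(Mul(-1, Mul(-1, Rational(-1, 40))), 2727), 659) = Add(Add(Mul(-1, Rational(1, 40)), 2727), 659) = Add(Add(Rational(-1, 40), 2727), 659) = Add(Rational(109079, 40), 659) = Rational(135439, 40)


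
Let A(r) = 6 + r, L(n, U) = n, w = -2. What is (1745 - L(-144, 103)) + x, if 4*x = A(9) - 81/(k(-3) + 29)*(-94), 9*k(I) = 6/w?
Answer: 168487/86 ≈ 1959.2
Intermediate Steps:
k(I) = -⅓ (k(I) = (6/(-2))/9 = (6*(-½))/9 = (⅑)*(-3) = -⅓)
x = 6033/86 (x = ((6 + 9) - 81/(-⅓ + 29)*(-94))/4 = (15 - 81/86/3*(-94))/4 = (15 - 81*3/86*(-94))/4 = (15 - 243/86*(-94))/4 = (15 + 11421/43)/4 = (¼)*(12066/43) = 6033/86 ≈ 70.151)
(1745 - L(-144, 103)) + x = (1745 - 1*(-144)) + 6033/86 = (1745 + 144) + 6033/86 = 1889 + 6033/86 = 168487/86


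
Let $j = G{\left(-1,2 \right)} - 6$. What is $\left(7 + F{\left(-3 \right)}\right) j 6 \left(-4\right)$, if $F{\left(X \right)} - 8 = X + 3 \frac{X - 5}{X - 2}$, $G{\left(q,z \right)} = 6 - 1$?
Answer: $\frac{2016}{5} \approx 403.2$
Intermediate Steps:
$G{\left(q,z \right)} = 5$
$F{\left(X \right)} = 8 + X + \frac{3 \left(-5 + X\right)}{-2 + X}$ ($F{\left(X \right)} = 8 + \left(X + 3 \frac{X - 5}{X - 2}\right) = 8 + \left(X + 3 \frac{-5 + X}{-2 + X}\right) = 8 + \left(X + \frac{3 \left(-5 + X\right)}{-2 + X}\right) = 8 + X + \frac{3 \left(-5 + X\right)}{-2 + X}$)
$j = -1$ ($j = 5 - 6 = -1$)
$\left(7 + F{\left(-3 \right)}\right) j 6 \left(-4\right) = \left(7 + \frac{-31 + \left(-3\right)^{2} + 9 \left(-3\right)}{-2 - 3}\right) \left(-1\right) 6 \left(-4\right) = \left(7 + \frac{-31 + 9 - 27}{-5}\right) \left(-1\right) \left(-24\right) = \left(7 - - \frac{49}{5}\right) \left(-1\right) \left(-24\right) = \left(7 + \frac{49}{5}\right) \left(-1\right) \left(-24\right) = \frac{84}{5} \left(-1\right) \left(-24\right) = \left(- \frac{84}{5}\right) \left(-24\right) = \frac{2016}{5}$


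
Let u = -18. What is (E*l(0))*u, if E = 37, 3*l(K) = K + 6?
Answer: -1332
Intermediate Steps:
l(K) = 2 + K/3 (l(K) = (K + 6)/3 = (6 + K)/3 = 2 + K/3)
(E*l(0))*u = (37*(2 + (⅓)*0))*(-18) = (37*(2 + 0))*(-18) = (37*2)*(-18) = 74*(-18) = -1332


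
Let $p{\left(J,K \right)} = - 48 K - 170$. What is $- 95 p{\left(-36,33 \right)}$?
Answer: $166630$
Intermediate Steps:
$p{\left(J,K \right)} = -170 - 48 K$
$- 95 p{\left(-36,33 \right)} = - 95 \left(-170 - 1584\right) = \left(-95\right) \left(-1754\right) = 166630$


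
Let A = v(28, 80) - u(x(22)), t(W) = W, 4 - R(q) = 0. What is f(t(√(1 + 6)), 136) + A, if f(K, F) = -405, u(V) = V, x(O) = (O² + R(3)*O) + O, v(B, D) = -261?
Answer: -1260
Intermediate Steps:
R(q) = 4 (R(q) = 4 - 1*0 = 4 + 0 = 4)
x(O) = O² + 5*O (x(O) = (O² + 4*O) + O = O² + 5*O)
A = -855 (A = -261 - 22*(5 + 22) = -261 - 22*27 = -261 - 1*594 = -261 - 594 = -855)
f(t(√(1 + 6)), 136) + A = -405 - 855 = -1260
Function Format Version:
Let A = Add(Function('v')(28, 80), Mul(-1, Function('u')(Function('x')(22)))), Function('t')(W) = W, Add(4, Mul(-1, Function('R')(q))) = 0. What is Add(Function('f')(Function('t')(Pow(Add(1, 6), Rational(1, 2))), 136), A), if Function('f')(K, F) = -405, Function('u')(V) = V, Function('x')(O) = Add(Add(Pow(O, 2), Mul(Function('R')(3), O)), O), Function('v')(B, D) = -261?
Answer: -1260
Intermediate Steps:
Function('R')(q) = 4 (Function('R')(q) = Add(4, Mul(-1, 0)) = Add(4, 0) = 4)
Function('x')(O) = Add(Pow(O, 2), Mul(5, O)) (Function('x')(O) = Add(Add(Pow(O, 2), Mul(4, O)), O) = Add(Pow(O, 2), Mul(5, O)))
A = -855 (A = Add(-261, Mul(-1, Mul(22, Add(5, 22)))) = Add(-261, Mul(-1, Mul(22, 27))) = Add(-261, Mul(-1, 594)) = Add(-261, -594) = -855)
Add(Function('f')(Function('t')(Pow(Add(1, 6), Rational(1, 2))), 136), A) = Add(-405, -855) = -1260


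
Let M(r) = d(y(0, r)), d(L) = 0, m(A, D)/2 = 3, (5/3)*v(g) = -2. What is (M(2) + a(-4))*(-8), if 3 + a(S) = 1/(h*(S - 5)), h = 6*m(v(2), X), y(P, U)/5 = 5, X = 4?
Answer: 1946/81 ≈ 24.025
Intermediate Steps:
v(g) = -6/5 (v(g) = (3/5)*(-2) = -6/5)
y(P, U) = 25 (y(P, U) = 5*5 = 25)
m(A, D) = 6 (m(A, D) = 2*3 = 6)
h = 36 (h = 6*6 = 36)
M(r) = 0
a(S) = -3 + 1/(-180 + 36*S) (a(S) = -3 + 1/(36*(S - 5)) = -3 + 1/(36*(-5 + S)) = -3 + 1/(-180 + 36*S))
(M(2) + a(-4))*(-8) = (0 + (541 - 108*(-4))/(36*(-5 - 4)))*(-8) = (0 + (1/36)*(541 + 432)/(-9))*(-8) = (0 + (1/36)*(-1/9)*973)*(-8) = (0 - 973/324)*(-8) = -973/324*(-8) = 1946/81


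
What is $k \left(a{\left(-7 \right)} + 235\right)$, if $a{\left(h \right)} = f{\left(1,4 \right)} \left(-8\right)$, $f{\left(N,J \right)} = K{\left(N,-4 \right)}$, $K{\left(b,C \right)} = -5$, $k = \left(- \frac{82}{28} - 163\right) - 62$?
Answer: $- \frac{877525}{14} \approx -62680.0$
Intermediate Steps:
$k = - \frac{3191}{14}$ ($k = \left(\left(-82\right) \frac{1}{28} - 163\right) - 62 = \left(- \frac{41}{14} - 163\right) - 62 = - \frac{2323}{14} - 62 = - \frac{3191}{14} \approx -227.93$)
$f{\left(N,J \right)} = -5$
$a{\left(h \right)} = 40$ ($a{\left(h \right)} = \left(-5\right) \left(-8\right) = 40$)
$k \left(a{\left(-7 \right)} + 235\right) = - \frac{3191 \left(40 + 235\right)}{14} = \left(- \frac{3191}{14}\right) 275 = - \frac{877525}{14}$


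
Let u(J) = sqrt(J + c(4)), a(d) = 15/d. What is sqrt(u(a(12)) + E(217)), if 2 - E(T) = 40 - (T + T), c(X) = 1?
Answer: sqrt(1590)/2 ≈ 19.937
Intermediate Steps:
u(J) = sqrt(1 + J) (u(J) = sqrt(J + 1) = sqrt(1 + J))
E(T) = -38 + 2*T (E(T) = 2 - (40 - (T + T)) = 2 - (40 - 2*T) = 2 + (-40 + 2*T) = -38 + 2*T)
sqrt(u(a(12)) + E(217)) = sqrt(sqrt(1 + 15/12) + (-38 + 2*217)) = sqrt(sqrt(1 + 15*(1/12)) + (-38 + 434)) = sqrt(sqrt(1 + 5/4) + 396) = sqrt(sqrt(9/4) + 396) = sqrt(3/2 + 396) = sqrt(795/2) = sqrt(1590)/2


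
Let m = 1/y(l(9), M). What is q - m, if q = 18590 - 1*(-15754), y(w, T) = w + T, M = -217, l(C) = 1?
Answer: 7418305/216 ≈ 34344.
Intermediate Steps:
y(w, T) = T + w
q = 34344 (q = 18590 + 15754 = 34344)
m = -1/216 (m = 1/(-217 + 1) = 1/(-216) = -1/216 ≈ -0.0046296)
q - m = 34344 - 1*(-1/216) = 34344 + 1/216 = 7418305/216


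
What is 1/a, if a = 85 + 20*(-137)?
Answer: -1/2655 ≈ -0.00037665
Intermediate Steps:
a = -2655 (a = 85 - 2740 = -2655)
1/a = 1/(-2655) = -1/2655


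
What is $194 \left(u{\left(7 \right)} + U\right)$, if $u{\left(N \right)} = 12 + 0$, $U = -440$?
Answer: $-83032$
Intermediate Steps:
$u{\left(N \right)} = 12$
$194 \left(u{\left(7 \right)} + U\right) = 194 \left(12 - 440\right) = 194 \left(-428\right) = -83032$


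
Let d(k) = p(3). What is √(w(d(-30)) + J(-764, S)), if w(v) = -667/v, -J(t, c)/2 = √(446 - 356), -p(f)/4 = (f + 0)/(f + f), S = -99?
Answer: √(1334 - 24*√10)/2 ≈ 17.735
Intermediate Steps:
p(f) = -2 (p(f) = -4*(f + 0)/(f + f) = -4*f/(2*f) = -4*f*1/(2*f) = -4*½ = -2)
d(k) = -2
J(t, c) = -6*√10 (J(t, c) = -2*√(446 - 356) = -6*√10)
√(w(d(-30)) + J(-764, S)) = √(-667/(-2) - 6*√10) = √(-667*(-½) - 6*√10) = √(667/2 - 6*√10)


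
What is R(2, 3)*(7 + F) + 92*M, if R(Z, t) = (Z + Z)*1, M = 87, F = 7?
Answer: 8060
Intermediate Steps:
R(Z, t) = 2*Z (R(Z, t) = (2*Z)*1 = 2*Z)
R(2, 3)*(7 + F) + 92*M = (2*2)*(7 + 7) + 92*87 = 4*14 + 8004 = 56 + 8004 = 8060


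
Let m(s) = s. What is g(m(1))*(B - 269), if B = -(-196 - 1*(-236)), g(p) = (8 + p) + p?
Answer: -3090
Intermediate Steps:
g(p) = 8 + 2*p
B = -40 (B = -(-196 + 236) = -1*40 = -40)
g(m(1))*(B - 269) = (8 + 2*1)*(-40 - 269) = (8 + 2)*(-309) = 10*(-309) = -3090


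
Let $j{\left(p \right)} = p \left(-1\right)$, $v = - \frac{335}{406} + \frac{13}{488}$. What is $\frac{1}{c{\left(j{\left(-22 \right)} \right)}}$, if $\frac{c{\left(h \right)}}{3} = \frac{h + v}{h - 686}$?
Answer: $- \frac{65778496}{6300921} \approx -10.439$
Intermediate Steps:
$v = - \frac{79101}{99064}$ ($v = \left(-335\right) \frac{1}{406} + 13 \cdot \frac{1}{488} = - \frac{335}{406} + \frac{13}{488} = - \frac{79101}{99064} \approx -0.79848$)
$j{\left(p \right)} = - p$
$c{\left(h \right)} = \frac{3 \left(- \frac{79101}{99064} + h\right)}{-686 + h}$ ($c{\left(h \right)} = 3 \frac{h - \frac{79101}{99064}}{h - 686} = 3 \frac{- \frac{79101}{99064} + h}{-686 + h} = \frac{3 \left(- \frac{79101}{99064} + h\right)}{-686 + h}$)
$\frac{1}{c{\left(j{\left(-22 \right)} \right)}} = \frac{1}{\frac{3}{99064} \frac{1}{-686 - -22} \left(-79101 + 99064 \left(\left(-1\right) \left(-22\right)\right)\right)} = \frac{1}{\frac{3}{99064} \frac{1}{-686 + 22} \left(-79101 + 99064 \cdot 22\right)} = \frac{1}{\frac{3}{99064} \frac{1}{-664} \left(-79101 + 2179408\right)} = \frac{1}{\frac{3}{99064} \left(- \frac{1}{664}\right) 2100307} = \frac{1}{- \frac{6300921}{65778496}} = - \frac{65778496}{6300921}$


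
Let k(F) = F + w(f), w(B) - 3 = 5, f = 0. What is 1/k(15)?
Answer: 1/23 ≈ 0.043478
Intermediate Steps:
w(B) = 8 (w(B) = 3 + 5 = 8)
k(F) = 8 + F (k(F) = F + 8 = 8 + F)
1/k(15) = 1/(8 + 15) = 1/23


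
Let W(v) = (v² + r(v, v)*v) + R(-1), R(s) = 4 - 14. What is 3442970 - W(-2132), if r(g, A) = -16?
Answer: -1136556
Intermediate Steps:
R(s) = -10
W(v) = -10 + v² - 16*v (W(v) = (v² - 16*v) - 10 = -10 + v² - 16*v)
3442970 - W(-2132) = 3442970 - (-10 + (-2132)² - 16*(-2132)) = 3442970 - (-10 + 4545424 + 34112) = 3442970 - 1*4579526 = 3442970 - 4579526 = -1136556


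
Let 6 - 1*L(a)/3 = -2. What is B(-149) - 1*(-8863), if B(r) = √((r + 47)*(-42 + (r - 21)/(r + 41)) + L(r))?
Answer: 8863 + √37327/3 ≈ 8927.4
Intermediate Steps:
L(a) = 24 (L(a) = 18 - 3*(-2) = 18 + 6 = 24)
B(r) = √(24 + (-42 + (-21 + r)/(41 + r))*(47 + r)) (B(r) = √((r + 47)*(-42 + (r - 21)/(r + 41)) + 24) = √((47 + r)*(-42 + (-21 + r)/(41 + r)) + 24) = √((-42 + (-21 + r)/(41 + r))*(47 + r) + 24) = √(24 + (-42 + (-21 + r)/(41 + r))*(47 + r)))
B(-149) - 1*(-8863) = √((-80937 - 3646*(-149) - 41*(-149)²)/(41 - 149)) - 1*(-8863) = √((-80937 + 543254 - 41*22201)/(-108)) + 8863 = √(-(-80937 + 543254 - 910241)/108) + 8863 = √(-1/108*(-447924)) + 8863 = √(37327/9) + 8863 = √37327/3 + 8863 = 8863 + √37327/3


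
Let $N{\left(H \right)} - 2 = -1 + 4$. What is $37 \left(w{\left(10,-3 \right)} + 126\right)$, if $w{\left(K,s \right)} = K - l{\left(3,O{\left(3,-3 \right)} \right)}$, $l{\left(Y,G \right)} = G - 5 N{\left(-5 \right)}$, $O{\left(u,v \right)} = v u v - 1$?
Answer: $4995$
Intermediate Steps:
$N{\left(H \right)} = 5$ ($N{\left(H \right)} = 2 + \left(-1 + 4\right) = 2 + 3 = 5$)
$O{\left(u,v \right)} = -1 + u v^{2}$ ($O{\left(u,v \right)} = u v v - 1 = u v^{2} - 1 = -1 + u v^{2}$)
$l{\left(Y,G \right)} = -25 + G$ ($l{\left(Y,G \right)} = G - 25 = -25 + G$)
$w{\left(K,s \right)} = -1 + K$ ($w{\left(K,s \right)} = K - \left(-25 - \left(1 - 3 \left(-3\right)^{2}\right)\right) = K - \left(-25 + \left(-1 + 3 \cdot 9\right)\right) = K - \left(-25 + \left(-1 + 27\right)\right) = K - \left(-25 + 26\right) = K - 1 = -1 + K$)
$37 \left(w{\left(10,-3 \right)} + 126\right) = 37 \left(\left(-1 + 10\right) + 126\right) = 37 \left(9 + 126\right) = 37 \cdot 135 = 4995$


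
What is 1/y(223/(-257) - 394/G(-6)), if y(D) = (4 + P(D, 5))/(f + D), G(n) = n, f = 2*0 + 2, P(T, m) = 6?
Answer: 25751/3855 ≈ 6.6799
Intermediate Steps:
f = 2 (f = 0 + 2 = 2)
y(D) = 10/(2 + D) (y(D) = (4 + 6)/(2 + D) = 10/(2 + D))
1/y(223/(-257) - 394/G(-6)) = 1/(10/(2 + (223/(-257) - 394/(-6)))) = 1/(10/(2 + (223*(-1/257) - 394*(-⅙)))) = 1/(10/(2 + (-223/257 + 197/3))) = 1/(10/(2 + 49960/771)) = 1/(10/(51502/771)) = 1/(10*(771/51502)) = 1/(3855/25751) = 25751/3855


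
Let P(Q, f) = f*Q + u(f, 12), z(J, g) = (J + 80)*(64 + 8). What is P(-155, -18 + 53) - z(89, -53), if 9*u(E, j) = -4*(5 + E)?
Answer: -158497/9 ≈ -17611.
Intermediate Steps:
u(E, j) = -20/9 - 4*E/9 (u(E, j) = (-4*(5 + E))/9 = (-20 - 4*E)/9 = -20/9 - 4*E/9)
z(J, g) = 5760 + 72*J (z(J, g) = (80 + J)*72 = 5760 + 72*J)
P(Q, f) = -20/9 - 4*f/9 + Q*f (P(Q, f) = f*Q + (-20/9 - 4*f/9) = Q*f + (-20/9 - 4*f/9) = -20/9 - 4*f/9 + Q*f)
P(-155, -18 + 53) - z(89, -53) = (-20/9 - 4*(-18 + 53)/9 - 155*(-18 + 53)) - (5760 + 72*89) = (-20/9 - 4/9*35 - 155*35) - (5760 + 6408) = (-20/9 - 140/9 - 5425) - 1*12168 = -48985/9 - 12168 = -158497/9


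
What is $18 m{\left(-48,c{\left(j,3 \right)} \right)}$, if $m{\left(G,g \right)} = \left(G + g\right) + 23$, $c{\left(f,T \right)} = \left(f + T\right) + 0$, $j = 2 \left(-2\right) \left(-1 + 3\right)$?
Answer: $-540$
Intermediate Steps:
$j = -8$ ($j = \left(-4\right) 2 = -8$)
$c{\left(f,T \right)} = T + f$ ($c{\left(f,T \right)} = \left(T + f\right) + 0 = T + f$)
$m{\left(G,g \right)} = 23 + G + g$
$18 m{\left(-48,c{\left(j,3 \right)} \right)} = 18 \left(23 - 48 + \left(3 - 8\right)\right) = 18 \left(23 - 48 - 5\right) = 18 \left(-30\right) = -540$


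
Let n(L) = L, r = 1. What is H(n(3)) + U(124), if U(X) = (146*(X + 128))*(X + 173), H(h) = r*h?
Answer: 10927227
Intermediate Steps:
H(h) = h (H(h) = 1*h = h)
U(X) = (173 + X)*(18688 + 146*X) (U(X) = (146*(128 + X))*(173 + X) = (18688 + 146*X)*(173 + X) = (173 + X)*(18688 + 146*X))
H(n(3)) + U(124) = 3 + (3233024 + 146*124**2 + 43946*124) = 3 + (3233024 + 146*15376 + 5449304) = 3 + (3233024 + 2244896 + 5449304) = 3 + 10927224 = 10927227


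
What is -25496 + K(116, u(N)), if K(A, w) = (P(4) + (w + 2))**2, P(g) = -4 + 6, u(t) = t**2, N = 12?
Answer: -3592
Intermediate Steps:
P(g) = 2
K(A, w) = (4 + w)**2 (K(A, w) = (2 + (w + 2))**2 = (2 + (2 + w))**2 = (4 + w)**2)
-25496 + K(116, u(N)) = -25496 + (4 + 12**2)**2 = -25496 + (4 + 144)**2 = -25496 + 148**2 = -25496 + 21904 = -3592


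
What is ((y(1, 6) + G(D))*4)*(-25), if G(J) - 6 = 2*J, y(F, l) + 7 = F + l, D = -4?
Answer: 200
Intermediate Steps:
y(F, l) = -7 + F + l (y(F, l) = -7 + (F + l) = -7 + F + l)
G(J) = 6 + 2*J
((y(1, 6) + G(D))*4)*(-25) = (((-7 + 1 + 6) + (6 + 2*(-4)))*4)*(-25) = ((0 + (6 - 8))*4)*(-25) = ((0 - 2)*4)*(-25) = -2*4*(-25) = -8*(-25) = 200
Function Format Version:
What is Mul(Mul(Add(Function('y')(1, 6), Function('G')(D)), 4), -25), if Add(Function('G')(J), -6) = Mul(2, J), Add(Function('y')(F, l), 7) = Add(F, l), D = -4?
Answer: 200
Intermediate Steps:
Function('y')(F, l) = Add(-7, F, l) (Function('y')(F, l) = Add(-7, Add(F, l)) = Add(-7, F, l))
Function('G')(J) = Add(6, Mul(2, J))
Mul(Mul(Add(Function('y')(1, 6), Function('G')(D)), 4), -25) = Mul(Mul(Add(Add(-7, 1, 6), Add(6, Mul(2, -4))), 4), -25) = Mul(Mul(Add(0, Add(6, -8)), 4), -25) = Mul(Mul(Add(0, -2), 4), -25) = Mul(Mul(-2, 4), -25) = Mul(-8, -25) = 200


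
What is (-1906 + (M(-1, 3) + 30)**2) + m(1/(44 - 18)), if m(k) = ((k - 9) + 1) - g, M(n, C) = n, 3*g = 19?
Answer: -84185/78 ≈ -1079.3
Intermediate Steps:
g = 19/3 (g = (1/3)*19 = 19/3 ≈ 6.3333)
m(k) = -43/3 + k (m(k) = ((k - 9) + 1) - 1*19/3 = ((-9 + k) + 1) - 19/3 = (-8 + k) - 19/3 = -43/3 + k)
(-1906 + (M(-1, 3) + 30)**2) + m(1/(44 - 18)) = (-1906 + (-1 + 30)**2) + (-43/3 + 1/(44 - 18)) = (-1906 + 29**2) + (-43/3 + 1/26) = (-1906 + 841) + (-43/3 + 1/26) = -1065 - 1115/78 = -84185/78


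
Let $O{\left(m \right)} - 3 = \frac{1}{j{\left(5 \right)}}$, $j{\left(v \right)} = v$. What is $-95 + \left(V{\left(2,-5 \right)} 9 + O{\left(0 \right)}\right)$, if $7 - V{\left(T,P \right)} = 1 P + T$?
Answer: $- \frac{9}{5} \approx -1.8$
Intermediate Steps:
$V{\left(T,P \right)} = 7 - P - T$ ($V{\left(T,P \right)} = 7 - \left(1 P + T\right) = 7 - \left(P + T\right) = 7 - P - T$)
$O{\left(m \right)} = \frac{16}{5}$ ($O{\left(m \right)} = 3 + \frac{1}{5} = \frac{16}{5}$)
$-95 + \left(V{\left(2,-5 \right)} 9 + O{\left(0 \right)}\right) = -95 + \left(\left(7 - -5 - 2\right) 9 + \frac{16}{5}\right) = -95 + \left(\left(7 + 5 - 2\right) 9 + \frac{16}{5}\right) = -95 + \left(10 \cdot 9 + \frac{16}{5}\right) = -95 + \left(90 + \frac{16}{5}\right) = -95 + \frac{466}{5} = - \frac{9}{5}$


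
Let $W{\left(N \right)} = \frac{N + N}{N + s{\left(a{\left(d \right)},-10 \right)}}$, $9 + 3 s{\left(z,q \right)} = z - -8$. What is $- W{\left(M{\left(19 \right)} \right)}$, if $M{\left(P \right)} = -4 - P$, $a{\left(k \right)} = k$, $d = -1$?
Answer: $- \frac{138}{71} \approx -1.9437$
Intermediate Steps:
$s{\left(z,q \right)} = - \frac{1}{3} + \frac{z}{3}$ ($s{\left(z,q \right)} = -3 + \frac{z - -8}{3} = -3 + \frac{z + 8}{3} = -3 + \frac{8 + z}{3} = -3 + \left(\frac{8}{3} + \frac{z}{3}\right) = - \frac{1}{3} + \frac{z}{3}$)
$W{\left(N \right)} = \frac{2 N}{- \frac{2}{3} + N}$ ($W{\left(N \right)} = \frac{N + N}{N + \left(- \frac{1}{3} + \frac{1}{3} \left(-1\right)\right)} = \frac{2 N}{N - \frac{2}{3}} = \frac{2 N}{- \frac{2}{3} + N}$)
$- W{\left(M{\left(19 \right)} \right)} = - \frac{6 \left(-4 - 19\right)}{-2 + 3 \left(-4 - 19\right)} = - \frac{6 \left(-23\right)}{-2 + 3 \left(-23\right)} = - \frac{6 \left(-23\right)}{-2 - 69} = - \frac{6 \left(-23\right)}{-71} = - \frac{6 \left(-23\right) \left(-1\right)}{71} = \left(-1\right) \frac{138}{71} = - \frac{138}{71}$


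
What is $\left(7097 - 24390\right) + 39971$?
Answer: $22678$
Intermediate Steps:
$\left(7097 - 24390\right) + 39971 = -17293 + 39971 = 22678$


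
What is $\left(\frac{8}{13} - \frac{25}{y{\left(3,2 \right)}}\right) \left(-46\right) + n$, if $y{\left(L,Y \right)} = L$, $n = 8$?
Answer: $\frac{14158}{39} \approx 363.03$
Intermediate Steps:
$\left(\frac{8}{13} - \frac{25}{y{\left(3,2 \right)}}\right) \left(-46\right) + n = \left(\frac{8}{13} - \frac{25}{3}\right) \left(-46\right) + 8 = \left(- \frac{301}{39}\right) \left(-46\right) + 8 = \frac{13846}{39} + 8 = \frac{14158}{39}$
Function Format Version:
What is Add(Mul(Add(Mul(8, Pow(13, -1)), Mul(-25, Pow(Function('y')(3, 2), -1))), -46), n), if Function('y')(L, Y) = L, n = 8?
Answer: Rational(14158, 39) ≈ 363.03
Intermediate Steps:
Add(Mul(Add(Mul(8, Pow(13, -1)), Mul(-25, Pow(Function('y')(3, 2), -1))), -46), n) = Add(Mul(Add(Mul(8, Pow(13, -1)), Mul(-25, Pow(3, -1))), -46), 8) = Add(Mul(Add(Mul(8, Rational(1, 13)), Mul(-25, Rational(1, 3))), -46), 8) = Add(Mul(Add(Rational(8, 13), Rational(-25, 3)), -46), 8) = Add(Mul(Rational(-301, 39), -46), 8) = Add(Rational(13846, 39), 8) = Rational(14158, 39)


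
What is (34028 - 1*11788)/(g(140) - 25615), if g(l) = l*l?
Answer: -4448/1203 ≈ -3.6974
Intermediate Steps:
g(l) = l²
(34028 - 1*11788)/(g(140) - 25615) = (34028 - 1*11788)/(140² - 25615) = (34028 - 11788)/(19600 - 25615) = 22240/(-6015) = 22240*(-1/6015) = -4448/1203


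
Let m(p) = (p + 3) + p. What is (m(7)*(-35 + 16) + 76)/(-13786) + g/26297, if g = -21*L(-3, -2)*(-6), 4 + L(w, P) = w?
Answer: -5663893/362530442 ≈ -0.015623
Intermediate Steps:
L(w, P) = -4 + w
m(p) = 3 + 2*p (m(p) = (3 + p) + p = 3 + 2*p)
g = -882 (g = -21*(-4 - 3)*(-6) = -21*(-7)*(-6) = 147*(-6) = -882)
(m(7)*(-35 + 16) + 76)/(-13786) + g/26297 = ((3 + 2*7)*(-35 + 16) + 76)/(-13786) - 882/26297 = ((3 + 14)*(-19) + 76)*(-1/13786) - 882*1/26297 = (17*(-19) + 76)*(-1/13786) - 882/26297 = (-323 + 76)*(-1/13786) - 882/26297 = -247*(-1/13786) - 882/26297 = 247/13786 - 882/26297 = -5663893/362530442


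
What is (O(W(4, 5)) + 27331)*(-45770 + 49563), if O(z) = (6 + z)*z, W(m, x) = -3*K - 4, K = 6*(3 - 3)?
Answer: 103636139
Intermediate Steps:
K = 0 (K = 6*0 = 0)
W(m, x) = -4 (W(m, x) = -3*0 - 4 = 0 - 4 = -4)
O(z) = z*(6 + z)
(O(W(4, 5)) + 27331)*(-45770 + 49563) = (-4*(6 - 4) + 27331)*(-45770 + 49563) = (-4*2 + 27331)*3793 = (-8 + 27331)*3793 = 27323*3793 = 103636139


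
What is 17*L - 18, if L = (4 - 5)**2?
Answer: -1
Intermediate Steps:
L = 1 (L = (-1)**2 = 1)
17*L - 18 = 17*1 - 18 = 17 - 18 = -1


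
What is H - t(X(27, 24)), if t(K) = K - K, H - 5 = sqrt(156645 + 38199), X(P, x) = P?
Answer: 5 + 2*sqrt(48711) ≈ 446.41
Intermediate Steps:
H = 5 + 2*sqrt(48711) (H = 5 + sqrt(156645 + 38199) = 5 + sqrt(194844) = 5 + 2*sqrt(48711) ≈ 446.41)
t(K) = 0
H - t(X(27, 24)) = (5 + 2*sqrt(48711)) - 1*0 = (5 + 2*sqrt(48711)) + 0 = 5 + 2*sqrt(48711)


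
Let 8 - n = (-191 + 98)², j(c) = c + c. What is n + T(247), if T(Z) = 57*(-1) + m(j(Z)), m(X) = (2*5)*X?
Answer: -3758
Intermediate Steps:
j(c) = 2*c
m(X) = 10*X
n = -8641 (n = 8 - (-191 + 98)² = 8 - 1*(-93)² = 8 - 1*8649 = 8 - 8649 = -8641)
T(Z) = -57 + 20*Z (T(Z) = 57*(-1) + 10*(2*Z) = -57 + 20*Z)
n + T(247) = -8641 + (-57 + 20*247) = -8641 + (-57 + 4940) = -8641 + 4883 = -3758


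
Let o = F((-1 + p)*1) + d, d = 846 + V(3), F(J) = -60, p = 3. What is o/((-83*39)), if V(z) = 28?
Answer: -814/3237 ≈ -0.25147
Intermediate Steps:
d = 874 (d = 846 + 28 = 874)
o = 814 (o = -60 + 874 = 814)
o/((-83*39)) = 814/((-83*39)) = 814/(-3237) = 814*(-1/3237) = -814/3237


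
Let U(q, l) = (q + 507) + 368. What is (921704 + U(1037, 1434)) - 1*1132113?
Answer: -208497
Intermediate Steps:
U(q, l) = 875 + q (U(q, l) = (507 + q) + 368 = 875 + q)
(921704 + U(1037, 1434)) - 1*1132113 = (921704 + (875 + 1037)) - 1*1132113 = (921704 + 1912) - 1132113 = 923616 - 1132113 = -208497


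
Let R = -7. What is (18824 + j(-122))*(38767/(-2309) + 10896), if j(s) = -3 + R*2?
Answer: 472433664279/2309 ≈ 2.0461e+8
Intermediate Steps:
j(s) = -17 (j(s) = -3 - 7*2 = -3 - 14 = -17)
(18824 + j(-122))*(38767/(-2309) + 10896) = (18824 - 17)*(38767/(-2309) + 10896) = 18807*(38767*(-1/2309) + 10896) = 18807*(-38767/2309 + 10896) = 18807*(25120097/2309) = 472433664279/2309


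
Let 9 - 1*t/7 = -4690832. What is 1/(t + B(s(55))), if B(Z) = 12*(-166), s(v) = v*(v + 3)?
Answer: 1/32833895 ≈ 3.0456e-8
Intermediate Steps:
s(v) = v*(3 + v)
t = 32835887 (t = 63 - 7*(-4690832) = 63 + 32835824 = 32835887)
B(Z) = -1992
1/(t + B(s(55))) = 1/(32835887 - 1992) = 1/32833895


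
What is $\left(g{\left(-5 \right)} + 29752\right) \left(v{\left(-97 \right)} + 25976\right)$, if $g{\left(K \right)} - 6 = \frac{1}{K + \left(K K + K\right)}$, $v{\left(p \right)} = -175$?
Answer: $\frac{11516818171}{15} \approx 7.6779 \cdot 10^{8}$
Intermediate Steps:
$g{\left(K \right)} = 6 + \frac{1}{K^{2} + 2 K}$ ($g{\left(K \right)} = 6 + \frac{1}{K + \left(K K + K\right)} = 6 + \frac{1}{K + \left(K^{2} + K\right)} = 6 + \frac{1}{K + \left(K + K^{2}\right)} = 6 + \frac{1}{K^{2} + 2 K}$)
$\left(g{\left(-5 \right)} + 29752\right) \left(v{\left(-97 \right)} + 25976\right) = \left(\frac{1 + 6 \left(-5\right)^{2} + 12 \left(-5\right)}{\left(-5\right) \left(2 - 5\right)} + 29752\right) \left(-175 + 25976\right) = \left(- \frac{1 + 6 \cdot 25 - 60}{5 \left(-3\right)} + 29752\right) 25801 = \left(\left(- \frac{1}{5}\right) \left(- \frac{1}{3}\right) \left(1 + 150 - 60\right) + 29752\right) 25801 = \left(\left(- \frac{1}{5}\right) \left(- \frac{1}{3}\right) 91 + 29752\right) 25801 = \left(\frac{91}{15} + 29752\right) 25801 = \frac{446371}{15} \cdot 25801 = \frac{11516818171}{15}$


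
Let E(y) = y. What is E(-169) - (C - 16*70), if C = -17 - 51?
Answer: 1019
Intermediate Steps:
C = -68
E(-169) - (C - 16*70) = -169 - (-68 - 16*70) = -169 - (-68 - 1120) = -169 - 1*(-1188) = -169 + 1188 = 1019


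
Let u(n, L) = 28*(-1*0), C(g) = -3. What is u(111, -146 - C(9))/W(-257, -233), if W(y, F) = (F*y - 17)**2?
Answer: 0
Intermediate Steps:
u(n, L) = 0 (u(n, L) = 28*0 = 0)
W(y, F) = (-17 + F*y)**2
u(111, -146 - C(9))/W(-257, -233) = 0/((-17 - 233*(-257))**2) = 0/((-17 + 59881)**2) = 0/(59864**2) = 0/3583698496 = 0*(1/3583698496) = 0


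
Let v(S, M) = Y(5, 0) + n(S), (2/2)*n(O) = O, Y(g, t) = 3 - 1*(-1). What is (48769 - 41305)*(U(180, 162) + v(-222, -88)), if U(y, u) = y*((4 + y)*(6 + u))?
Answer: 41529263088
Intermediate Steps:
Y(g, t) = 4 (Y(g, t) = 3 + 1 = 4)
n(O) = O
v(S, M) = 4 + S
U(y, u) = y*(4 + y)*(6 + u)
(48769 - 41305)*(U(180, 162) + v(-222, -88)) = (48769 - 41305)*(180*(24 + 4*162 + 6*180 + 162*180) + (4 - 222)) = 7464*(180*(24 + 648 + 1080 + 29160) - 218) = 7464*(180*30912 - 218) = 7464*(5564160 - 218) = 7464*5563942 = 41529263088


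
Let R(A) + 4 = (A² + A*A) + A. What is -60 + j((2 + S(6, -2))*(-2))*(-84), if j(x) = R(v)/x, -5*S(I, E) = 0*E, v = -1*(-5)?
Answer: 1011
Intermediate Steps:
v = 5
S(I, E) = 0 (S(I, E) = -0*E = -⅕*0 = 0)
R(A) = -4 + A + 2*A² (R(A) = -4 + ((A² + A*A) + A) = -4 + ((A² + A²) + A) = -4 + (2*A² + A) = -4 + (A + 2*A²) = -4 + A + 2*A²)
j(x) = 51/x (j(x) = (-4 + 5 + 2*5²)/x = (-4 + 5 + 2*25)/x = (-4 + 5 + 50)/x = 51/x)
-60 + j((2 + S(6, -2))*(-2))*(-84) = -60 + (51/(((2 + 0)*(-2))))*(-84) = -60 + (51/((2*(-2))))*(-84) = -60 + (51/(-4))*(-84) = -60 + (51*(-¼))*(-84) = -60 - 51/4*(-84) = -60 + 1071 = 1011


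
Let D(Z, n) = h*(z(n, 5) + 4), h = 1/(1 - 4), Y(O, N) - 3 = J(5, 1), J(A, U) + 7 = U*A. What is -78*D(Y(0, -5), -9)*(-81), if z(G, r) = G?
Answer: 10530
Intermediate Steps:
J(A, U) = -7 + A*U (J(A, U) = -7 + U*A = -7 + A*U)
Y(O, N) = 1 (Y(O, N) = 3 + (-7 + 5*1) = 3 + (-7 + 5) = 3 - 2 = 1)
h = -1/3 (h = 1/(-3) = -1/3 ≈ -0.33333)
D(Z, n) = -4/3 - n/3 (D(Z, n) = -(n + 4)/3 = -(4 + n)/3 = -4/3 - n/3)
-78*D(Y(0, -5), -9)*(-81) = -78*(-4/3 - 1/3*(-9))*(-81) = -78*(-4/3 + 3)*(-81) = -78*5/3*(-81) = -130*(-81) = 10530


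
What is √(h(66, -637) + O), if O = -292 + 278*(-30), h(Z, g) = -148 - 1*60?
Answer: 2*I*√2210 ≈ 94.021*I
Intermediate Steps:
h(Z, g) = -208 (h(Z, g) = -148 - 60 = -208)
O = -8632 (O = -292 - 8340 = -8632)
√(h(66, -637) + O) = √(-208 - 8632) = √(-8840) = 2*I*√2210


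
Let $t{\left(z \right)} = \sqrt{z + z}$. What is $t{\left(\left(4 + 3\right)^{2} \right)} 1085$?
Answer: $7595 \sqrt{2} \approx 10741.0$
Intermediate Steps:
$t{\left(z \right)} = \sqrt{2} \sqrt{z}$ ($t{\left(z \right)} = \sqrt{2 z} = \sqrt{2} \sqrt{z}$)
$t{\left(\left(4 + 3\right)^{2} \right)} 1085 = \sqrt{2} \sqrt{\left(4 + 3\right)^{2}} \cdot 1085 = \sqrt{2} \sqrt{7^{2}} \cdot 1085 = \sqrt{2} \sqrt{49} \cdot 1085 = \sqrt{2} \cdot 7 \cdot 1085 = 7 \sqrt{2} \cdot 1085 = 7595 \sqrt{2}$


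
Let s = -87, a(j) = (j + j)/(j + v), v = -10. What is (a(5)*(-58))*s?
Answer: -10092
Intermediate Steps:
a(j) = 2*j/(-10 + j) (a(j) = (j + j)/(j - 10) = (2*j)/(-10 + j) = 2*j/(-10 + j))
(a(5)*(-58))*s = ((2*5/(-10 + 5))*(-58))*(-87) = ((2*5/(-5))*(-58))*(-87) = ((2*5*(-⅕))*(-58))*(-87) = -2*(-58)*(-87) = 116*(-87) = -10092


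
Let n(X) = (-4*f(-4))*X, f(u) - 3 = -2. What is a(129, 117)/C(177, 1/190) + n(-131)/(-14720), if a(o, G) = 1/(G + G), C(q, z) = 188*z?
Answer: -632969/20236320 ≈ -0.031279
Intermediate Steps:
f(u) = 1 (f(u) = 3 - 2 = 1)
n(X) = -4*X (n(X) = (-4*1)*X = -4*X)
a(o, G) = 1/(2*G)
a(129, 117)/C(177, 1/190) + n(-131)/(-14720) = ((½)/117)/((188/190)) - 4*(-131)/(-14720) = ((½)*(1/117))/((188*(1/190))) + 524*(-1/14720) = 1/(234*(94/95)) - 131/3680 = (1/234)*(95/94) - 131/3680 = 95/21996 - 131/3680 = -632969/20236320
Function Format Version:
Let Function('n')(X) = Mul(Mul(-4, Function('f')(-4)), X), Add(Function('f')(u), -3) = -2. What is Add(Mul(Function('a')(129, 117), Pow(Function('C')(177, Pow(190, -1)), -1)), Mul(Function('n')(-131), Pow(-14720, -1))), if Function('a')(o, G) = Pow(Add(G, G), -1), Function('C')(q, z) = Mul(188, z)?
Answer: Rational(-632969, 20236320) ≈ -0.031279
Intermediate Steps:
Function('f')(u) = 1 (Function('f')(u) = Add(3, -2) = 1)
Function('n')(X) = Mul(-4, X) (Function('n')(X) = Mul(Mul(-4, 1), X) = Mul(-4, X))
Function('a')(o, G) = Mul(Rational(1, 2), Pow(G, -1)) (Function('a')(o, G) = Pow(Mul(2, G), -1) = Mul(Rational(1, 2), Pow(G, -1)))
Add(Mul(Function('a')(129, 117), Pow(Function('C')(177, Pow(190, -1)), -1)), Mul(Function('n')(-131), Pow(-14720, -1))) = Add(Mul(Mul(Rational(1, 2), Pow(117, -1)), Pow(Mul(188, Pow(190, -1)), -1)), Mul(Mul(-4, -131), Pow(-14720, -1))) = Add(Mul(Mul(Rational(1, 2), Rational(1, 117)), Pow(Mul(188, Rational(1, 190)), -1)), Mul(524, Rational(-1, 14720))) = Add(Mul(Rational(1, 234), Pow(Rational(94, 95), -1)), Rational(-131, 3680)) = Add(Mul(Rational(1, 234), Rational(95, 94)), Rational(-131, 3680)) = Add(Rational(95, 21996), Rational(-131, 3680)) = Rational(-632969, 20236320)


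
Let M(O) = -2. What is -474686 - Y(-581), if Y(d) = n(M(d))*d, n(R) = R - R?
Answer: -474686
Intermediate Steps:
n(R) = 0
Y(d) = 0 (Y(d) = 0*d = 0)
-474686 - Y(-581) = -474686 - 1*0 = -474686 + 0 = -474686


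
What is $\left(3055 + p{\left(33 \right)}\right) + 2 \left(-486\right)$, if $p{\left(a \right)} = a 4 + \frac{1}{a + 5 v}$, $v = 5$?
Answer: $\frac{128471}{58} \approx 2215.0$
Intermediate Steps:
$p{\left(a \right)} = \frac{1}{25 + a} + 4 a$ ($p{\left(a \right)} = a 4 + \frac{1}{a + 5 \cdot 5} = 4 a + \frac{1}{a + 25} = 4 a + \frac{1}{25 + a} = \frac{1}{25 + a} + 4 a$)
$\left(3055 + p{\left(33 \right)}\right) + 2 \left(-486\right) = \left(3055 + \frac{1 + 4 \cdot 33^{2} + 100 \cdot 33}{25 + 33}\right) + 2 \left(-486\right) = \left(3055 + \frac{1 + 4 \cdot 1089 + 3300}{58}\right) - 972 = \left(3055 + \frac{1 + 4356 + 3300}{58}\right) - 972 = \left(3055 + \frac{1}{58} \cdot 7657\right) - 972 = \left(3055 + \frac{7657}{58}\right) - 972 = \frac{184847}{58} - 972 = \frac{128471}{58}$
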